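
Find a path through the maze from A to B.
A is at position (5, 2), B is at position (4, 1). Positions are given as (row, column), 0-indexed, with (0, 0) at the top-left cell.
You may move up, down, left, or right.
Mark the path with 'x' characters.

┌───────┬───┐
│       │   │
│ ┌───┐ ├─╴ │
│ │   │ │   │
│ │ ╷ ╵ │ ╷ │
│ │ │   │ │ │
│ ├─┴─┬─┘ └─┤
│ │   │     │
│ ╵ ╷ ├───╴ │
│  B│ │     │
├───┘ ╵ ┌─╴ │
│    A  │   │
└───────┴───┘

Finding the shortest path from (5, 2) to (4, 1):
Path length: 4 steps
Directions: up → up → left → down

Solution:

┌───────┬───┐
│       │   │
│ ┌───┐ ├─╴ │
│ │   │ │   │
│ │ ╷ ╵ │ ╷ │
│ │ │   │ │ │
│ ├─┴─┬─┘ └─┤
│ │x x│     │
│ ╵ ╷ ├───╴ │
│  B│x│     │
├───┘ ╵ ┌─╴ │
│    A  │   │
└───────┴───┘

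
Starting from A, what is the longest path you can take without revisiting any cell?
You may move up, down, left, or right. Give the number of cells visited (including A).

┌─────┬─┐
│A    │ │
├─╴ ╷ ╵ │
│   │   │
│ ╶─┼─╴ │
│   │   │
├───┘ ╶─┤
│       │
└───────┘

Finding longest simple path using DFS:
Start: (0, 0)
Longest path visits 10 cells
Path: A → right → right → down → right → down → left → down → left → left

Solution:

┌─────┬─┐
│A → ↓│ │
├─╴ ╷ ╵ │
│   │↳ ↓│
│ ╶─┼─╴ │
│   │↓ ↲│
├───┘ ╶─┤
│B ← ↲  │
└───────┘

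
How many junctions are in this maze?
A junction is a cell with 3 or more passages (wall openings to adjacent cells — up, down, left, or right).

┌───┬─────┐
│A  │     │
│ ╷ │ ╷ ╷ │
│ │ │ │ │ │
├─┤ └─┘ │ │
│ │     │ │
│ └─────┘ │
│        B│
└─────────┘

Checking each cell for number of passages:

Junctions found (3+ passages):
  (0, 3): 3 passages
Total junctions: 1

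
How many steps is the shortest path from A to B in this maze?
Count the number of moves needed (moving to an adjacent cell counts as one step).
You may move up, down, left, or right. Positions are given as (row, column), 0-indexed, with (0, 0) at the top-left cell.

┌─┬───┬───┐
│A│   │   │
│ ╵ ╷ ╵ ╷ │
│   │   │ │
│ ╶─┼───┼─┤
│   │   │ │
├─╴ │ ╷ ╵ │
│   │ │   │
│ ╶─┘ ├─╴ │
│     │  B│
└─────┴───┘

Using BFS to find shortest path:
Start: (0, 0), End: (4, 4)
Path found:
(0,0) → (1,0) → (2,0) → (2,1) → (3,1) → (3,0) → (4,0) → (4,1) → (4,2) → (3,2) → (2,2) → (2,3) → (3,3) → (3,4) → (4,4)
Number of steps: 14

Solution:

┌─┬───┬───┐
│A│   │   │
│ ╵ ╷ ╵ ╷ │
│↓  │   │ │
│ ╶─┼───┼─┤
│↳ ↓│↱ ↓│ │
├─╴ │ ╷ ╵ │
│↓ ↲│↑│↳ ↓│
│ ╶─┘ ├─╴ │
│↳ → ↑│  B│
└─────┴───┘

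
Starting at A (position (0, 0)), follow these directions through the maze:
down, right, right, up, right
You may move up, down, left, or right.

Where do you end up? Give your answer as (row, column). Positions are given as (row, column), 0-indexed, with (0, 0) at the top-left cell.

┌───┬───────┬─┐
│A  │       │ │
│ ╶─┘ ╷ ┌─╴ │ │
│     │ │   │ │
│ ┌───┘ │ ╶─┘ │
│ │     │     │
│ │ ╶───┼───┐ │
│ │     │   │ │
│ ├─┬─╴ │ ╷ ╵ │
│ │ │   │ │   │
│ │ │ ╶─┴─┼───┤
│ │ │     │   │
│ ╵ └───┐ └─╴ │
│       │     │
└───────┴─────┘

Following directions step by step:
Start: (0, 0)
  down: (0, 0) → (1, 0)
  right: (1, 0) → (1, 1)
  right: (1, 1) → (1, 2)
  up: (1, 2) → (0, 2)
  right: (0, 2) → (0, 3)
Final position: (0, 3)

Path taken:

┌───┬───────┬─┐
│A  │↱ B    │ │
│ ╶─┘ ╷ ┌─╴ │ │
│↳ → ↑│ │   │ │
│ ┌───┘ │ ╶─┘ │
│ │     │     │
│ │ ╶───┼───┐ │
│ │     │   │ │
│ ├─┬─╴ │ ╷ ╵ │
│ │ │   │ │   │
│ │ │ ╶─┴─┼───┤
│ │ │     │   │
│ ╵ └───┐ └─╴ │
│       │     │
└───────┴─────┘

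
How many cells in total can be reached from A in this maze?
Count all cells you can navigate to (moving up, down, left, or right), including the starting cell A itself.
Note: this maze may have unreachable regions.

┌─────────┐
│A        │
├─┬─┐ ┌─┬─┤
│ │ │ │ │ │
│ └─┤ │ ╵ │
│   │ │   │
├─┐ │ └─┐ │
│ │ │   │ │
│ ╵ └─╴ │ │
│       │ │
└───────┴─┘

Using BFS/flood-fill to find all reachable cells from A:
Maze size: 5 × 5 = 25 total cells
7 cell(s) are walled off and cannot be reached from A.
Reachable cells: 18

Reachable region (· marks reachable cells):

┌─────────┐
│A · · · ·│
├─┬─┐ ┌─┬─┤
│·│ │·│ │ │
│ └─┤ │ ╵ │
│· ·│·│   │
├─┐ │ └─┐ │
│·│·│· ·│ │
│ ╵ └─╴ │ │
│· · · ·│ │
└───────┴─┘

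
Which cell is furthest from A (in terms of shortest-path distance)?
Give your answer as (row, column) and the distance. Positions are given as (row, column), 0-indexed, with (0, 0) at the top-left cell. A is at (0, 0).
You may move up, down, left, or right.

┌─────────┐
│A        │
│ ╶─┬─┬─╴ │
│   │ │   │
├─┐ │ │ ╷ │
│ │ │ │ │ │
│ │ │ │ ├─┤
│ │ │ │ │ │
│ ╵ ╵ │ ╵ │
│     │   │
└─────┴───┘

Computing BFS distances from A to all cells:
Furthest cell: (3, 4)
Distance: 11 steps

Path from A to the furthest cell:

┌─────────┐
│A → → → ↓│
│ ╶─┬─┬─╴ │
│   │ │↓ ↲│
├─┐ │ │ ╷ │
│ │ │ │↓│ │
│ │ │ │ ├─┤
│ │ │ │↓│B│
│ ╵ ╵ │ ╵ │
│     │↳ ↑│
└─────┴───┘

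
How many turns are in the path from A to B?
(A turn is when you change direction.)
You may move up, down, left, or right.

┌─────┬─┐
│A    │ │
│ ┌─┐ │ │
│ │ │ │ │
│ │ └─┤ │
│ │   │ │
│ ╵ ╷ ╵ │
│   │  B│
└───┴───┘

Directions: down, down, down, right, up, right, down, right
Number of turns: 5

Solution:

┌─────┬─┐
│A    │ │
│ ┌─┐ │ │
│↓│ │ │ │
│ │ └─┤ │
│↓│↱ ↓│ │
│ ╵ ╷ ╵ │
│↳ ↑│↳ B│
└───┴───┘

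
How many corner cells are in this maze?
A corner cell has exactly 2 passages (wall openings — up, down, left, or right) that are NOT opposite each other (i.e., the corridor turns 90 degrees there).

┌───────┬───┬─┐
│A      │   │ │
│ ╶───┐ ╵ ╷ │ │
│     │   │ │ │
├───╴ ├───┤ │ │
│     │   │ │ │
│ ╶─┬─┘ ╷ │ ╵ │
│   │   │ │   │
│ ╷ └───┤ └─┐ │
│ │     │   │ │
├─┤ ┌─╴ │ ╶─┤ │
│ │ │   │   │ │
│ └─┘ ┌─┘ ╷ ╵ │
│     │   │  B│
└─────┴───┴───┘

Counting corner cells (2 non-opposite passages):
Total corners: 24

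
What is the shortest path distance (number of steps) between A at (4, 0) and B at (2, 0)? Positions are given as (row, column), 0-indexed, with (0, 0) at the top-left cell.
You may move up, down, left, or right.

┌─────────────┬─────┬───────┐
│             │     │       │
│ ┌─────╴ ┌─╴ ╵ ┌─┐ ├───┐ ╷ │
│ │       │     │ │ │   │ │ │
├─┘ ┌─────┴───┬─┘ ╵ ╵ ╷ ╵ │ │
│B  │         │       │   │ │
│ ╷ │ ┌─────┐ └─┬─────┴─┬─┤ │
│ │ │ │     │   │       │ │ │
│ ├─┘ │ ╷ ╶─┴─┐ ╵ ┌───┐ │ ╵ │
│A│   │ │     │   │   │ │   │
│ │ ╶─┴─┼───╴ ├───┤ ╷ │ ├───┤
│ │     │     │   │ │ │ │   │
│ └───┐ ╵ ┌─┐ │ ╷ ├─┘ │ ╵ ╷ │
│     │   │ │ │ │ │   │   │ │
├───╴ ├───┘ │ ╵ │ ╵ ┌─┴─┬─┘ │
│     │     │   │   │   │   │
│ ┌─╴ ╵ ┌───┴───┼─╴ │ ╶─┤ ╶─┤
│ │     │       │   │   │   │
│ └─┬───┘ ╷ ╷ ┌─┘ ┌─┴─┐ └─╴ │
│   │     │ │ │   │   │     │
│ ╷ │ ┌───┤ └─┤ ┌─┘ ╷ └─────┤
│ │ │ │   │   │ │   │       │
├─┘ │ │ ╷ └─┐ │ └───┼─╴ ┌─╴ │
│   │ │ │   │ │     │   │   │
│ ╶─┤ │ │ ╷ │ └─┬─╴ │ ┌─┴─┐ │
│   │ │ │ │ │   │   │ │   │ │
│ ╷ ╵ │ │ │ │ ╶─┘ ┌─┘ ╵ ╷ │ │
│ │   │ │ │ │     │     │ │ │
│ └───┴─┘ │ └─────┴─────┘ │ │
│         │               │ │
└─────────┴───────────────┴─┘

Finding path from (4, 0) to (2, 0):
Path: (4,0) → (3,0) → (2,0)
Distance: 2 steps

Solution:

┌─────────────┬─────┬───────┐
│             │     │       │
│ ┌─────╴ ┌─╴ ╵ ┌─┐ ├───┐ ╷ │
│ │       │     │ │ │   │ │ │
├─┘ ┌─────┴───┬─┘ ╵ ╵ ╷ ╵ │ │
│B  │         │       │   │ │
│ ╷ │ ┌─────┐ └─┬─────┴─┬─┤ │
│↑│ │ │     │   │       │ │ │
│ ├─┘ │ ╷ ╶─┴─┐ ╵ ┌───┐ │ ╵ │
│A│   │ │     │   │   │ │   │
│ │ ╶─┴─┼───╴ ├───┤ ╷ │ ├───┤
│ │     │     │   │ │ │ │   │
│ └───┐ ╵ ┌─┐ │ ╷ ├─┘ │ ╵ ╷ │
│     │   │ │ │ │ │   │   │ │
├───╴ ├───┘ │ ╵ │ ╵ ┌─┴─┬─┘ │
│     │     │   │   │   │   │
│ ┌─╴ ╵ ┌───┴───┼─╴ │ ╶─┤ ╶─┤
│ │     │       │   │   │   │
│ └─┬───┘ ╷ ╷ ┌─┘ ┌─┴─┐ └─╴ │
│   │     │ │ │   │   │     │
│ ╷ │ ┌───┤ └─┤ ┌─┘ ╷ └─────┤
│ │ │ │   │   │ │   │       │
├─┘ │ │ ╷ └─┐ │ └───┼─╴ ┌─╴ │
│   │ │ │   │ │     │   │   │
│ ╶─┤ │ │ ╷ │ └─┬─╴ │ ┌─┴─┐ │
│   │ │ │ │ │   │   │ │   │ │
│ ╷ ╵ │ │ │ │ ╶─┘ ┌─┘ ╵ ╷ │ │
│ │   │ │ │ │     │     │ │ │
│ └───┴─┘ │ └─────┴─────┘ │ │
│         │               │ │
└─────────┴───────────────┴─┘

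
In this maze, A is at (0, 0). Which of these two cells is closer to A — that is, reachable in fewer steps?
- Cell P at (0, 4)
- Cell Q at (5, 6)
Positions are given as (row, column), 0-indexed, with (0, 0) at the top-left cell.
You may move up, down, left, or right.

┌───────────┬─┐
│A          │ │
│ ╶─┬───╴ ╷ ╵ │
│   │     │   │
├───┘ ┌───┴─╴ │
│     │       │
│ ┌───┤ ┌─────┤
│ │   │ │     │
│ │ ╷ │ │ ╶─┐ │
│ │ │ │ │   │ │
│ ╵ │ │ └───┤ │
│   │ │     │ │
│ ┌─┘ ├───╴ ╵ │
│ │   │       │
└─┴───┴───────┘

Shortest path A → P at (0, 4): 4 steps
Shortest path A → Q at (5, 6): 19 steps

P is closer (4 steps vs 19 steps).

Path to P:

┌───────────┬─┐
│A → → → P  │ │
│ ╶─┬───╴ ╷ ╵ │
│   │     │   │
├───┘ ┌───┴─╴ │
│     │       │
│ ┌───┤ ┌─────┤
│ │   │ │     │
│ │ ╷ │ │ ╶─┐ │
│ │ │ │ │   │ │
│ ╵ │ │ └───┤ │
│   │ │     │ │
│ ┌─┘ ├───╴ ╵ │
│ │   │       │
└─┴───┴───────┘

Path to Q:

┌───────────┬─┐
│A → → → → ↓│ │
│ ╶─┬───╴ ╷ ╵ │
│   │     │↳ ↓│
├───┘ ┌───┴─╴ │
│     │↓ ← ← ↲│
│ ┌───┤ ┌─────┤
│ │   │↓│     │
│ │ ╷ │ │ ╶─┐ │
│ │ │ │↓│   │ │
│ ╵ │ │ └───┤ │
│   │ │↳ → ↓│Q│
│ ┌─┘ ├───╴ ╵ │
│ │   │    ↳ ↑│
└─┴───┴───────┘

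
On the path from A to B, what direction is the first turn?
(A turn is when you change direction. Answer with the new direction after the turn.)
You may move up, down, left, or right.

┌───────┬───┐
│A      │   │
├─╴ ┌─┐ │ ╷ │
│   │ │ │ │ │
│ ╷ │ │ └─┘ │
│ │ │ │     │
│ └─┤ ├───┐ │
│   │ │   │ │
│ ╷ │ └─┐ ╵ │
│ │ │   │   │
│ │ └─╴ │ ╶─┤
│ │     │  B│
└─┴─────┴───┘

Directions: right, right, right, down, down, right, right, down, down, left, down, right
First turn direction: down

Solution:

┌───────┬───┐
│A → → ↓│   │
├─╴ ┌─┐ │ ╷ │
│   │ │↓│ │ │
│ ╷ │ │ └─┘ │
│ │ │ │↳ → ↓│
│ └─┤ ├───┐ │
│   │ │   │↓│
│ ╷ │ └─┐ ╵ │
│ │ │   │↓ ↲│
│ │ └─╴ │ ╶─┤
│ │     │↳ B│
└─┴─────┴───┘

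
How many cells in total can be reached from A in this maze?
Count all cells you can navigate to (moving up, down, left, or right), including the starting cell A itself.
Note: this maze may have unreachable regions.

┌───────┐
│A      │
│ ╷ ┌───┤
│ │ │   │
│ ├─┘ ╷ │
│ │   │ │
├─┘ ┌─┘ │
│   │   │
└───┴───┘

Using BFS/flood-fill to find all reachable cells from A:
Maze size: 4 × 4 = 16 total cells
9 cell(s) are walled off and cannot be reached from A.
Reachable cells: 7

Reachable region (· marks reachable cells):

┌───────┐
│A · · ·│
│ ╷ ┌───┤
│·│·│   │
│ ├─┘ ╷ │
│·│   │ │
├─┘ ┌─┘ │
│   │   │
└───┴───┘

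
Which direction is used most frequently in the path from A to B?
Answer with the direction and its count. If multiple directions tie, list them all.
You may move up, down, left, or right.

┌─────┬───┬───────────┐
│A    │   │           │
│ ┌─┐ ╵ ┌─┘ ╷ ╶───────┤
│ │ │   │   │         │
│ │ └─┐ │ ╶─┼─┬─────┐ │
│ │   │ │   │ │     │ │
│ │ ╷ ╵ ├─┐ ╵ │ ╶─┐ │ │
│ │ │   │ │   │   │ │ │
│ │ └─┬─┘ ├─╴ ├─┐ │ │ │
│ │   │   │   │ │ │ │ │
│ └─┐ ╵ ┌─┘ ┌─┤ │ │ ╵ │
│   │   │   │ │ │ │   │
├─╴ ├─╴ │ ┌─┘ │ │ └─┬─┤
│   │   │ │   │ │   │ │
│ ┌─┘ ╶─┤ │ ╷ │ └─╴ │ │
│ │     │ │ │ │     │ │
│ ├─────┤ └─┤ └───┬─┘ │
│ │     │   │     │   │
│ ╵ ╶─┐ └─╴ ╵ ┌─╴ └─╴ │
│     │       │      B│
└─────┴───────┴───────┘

Directions: down, down, down, down, down, right, down, left, down, down, down, right, up, right, right, down, right, right, right, up, right, right, down, right, right
Counts: {'down': 11, 'right': 11, 'left': 1, 'up': 2}
Most common: down and right (tied at 11 times each)

Solution:

┌─────┬───┬───────────┐
│A    │   │           │
│ ┌─┐ ╵ ┌─┘ ╷ ╶───────┤
│↓│ │   │   │         │
│ │ └─┐ │ ╶─┼─┬─────┐ │
│↓│   │ │   │ │     │ │
│ │ ╷ ╵ ├─┐ ╵ │ ╶─┐ │ │
│↓│ │   │ │   │   │ │ │
│ │ └─┬─┘ ├─╴ ├─┐ │ │ │
│↓│   │   │   │ │ │ │ │
│ └─┐ ╵ ┌─┘ ┌─┤ │ │ ╵ │
│↳ ↓│   │   │ │ │ │   │
├─╴ ├─╴ │ ┌─┘ │ │ └─┬─┤
│↓ ↲│   │ │   │ │   │ │
│ ┌─┘ ╶─┤ │ ╷ │ └─╴ │ │
│↓│     │ │ │ │     │ │
│ ├─────┤ └─┤ └───┬─┘ │
│↓│↱ → ↓│   │↱ → ↓│   │
│ ╵ ╶─┐ └─╴ ╵ ┌─╴ └─╴ │
│↳ ↑  │↳ → → ↑│  ↳ → B│
└─────┴───────┴───────┘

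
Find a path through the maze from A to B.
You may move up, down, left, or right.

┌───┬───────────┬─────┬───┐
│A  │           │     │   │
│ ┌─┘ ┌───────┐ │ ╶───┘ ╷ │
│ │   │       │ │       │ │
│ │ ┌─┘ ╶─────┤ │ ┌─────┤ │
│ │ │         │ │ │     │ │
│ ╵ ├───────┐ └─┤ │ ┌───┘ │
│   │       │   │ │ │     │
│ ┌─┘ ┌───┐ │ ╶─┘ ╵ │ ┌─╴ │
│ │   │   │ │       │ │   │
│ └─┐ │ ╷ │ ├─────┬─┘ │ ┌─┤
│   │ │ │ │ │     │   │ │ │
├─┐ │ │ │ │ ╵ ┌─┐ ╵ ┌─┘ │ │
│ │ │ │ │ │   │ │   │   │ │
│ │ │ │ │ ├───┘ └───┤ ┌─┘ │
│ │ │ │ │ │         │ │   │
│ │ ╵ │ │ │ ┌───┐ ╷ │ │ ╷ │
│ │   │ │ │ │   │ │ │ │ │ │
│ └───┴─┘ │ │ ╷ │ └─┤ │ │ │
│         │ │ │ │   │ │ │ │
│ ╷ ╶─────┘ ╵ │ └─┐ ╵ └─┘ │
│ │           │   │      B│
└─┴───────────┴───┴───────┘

Finding the shortest path through the maze:
Path length: 44 steps
Directions: down → down → down → down → down → right → down → down → down → right → up → up → up → up → up → right → right → right → down → down → down → right → up → right → right → down → right → up → right → up → up → right → right → down → left → down → down → left → down → down → down → down → right → right

Solution:

┌───┬───────────┬─────┬───┐
│A  │           │     │   │
│ ┌─┘ ┌───────┐ │ ╶───┘ ╷ │
│↓│   │       │ │       │ │
│ │ ┌─┘ ╶─────┤ │ ┌─────┤ │
│↓│ │         │ │ │     │ │
│ ╵ ├───────┐ └─┤ │ ┌───┘ │
│↓  │↱ → → ↓│   │ │ │↱ → ↓│
│ ┌─┘ ┌───┐ │ ╶─┘ ╵ │ ┌─╴ │
│↓│  ↑│   │↓│       │↑│↓ ↲│
│ └─┐ │ ╷ │ ├─────┬─┘ │ ┌─┤
│↳ ↓│↑│ │ │↓│↱ → ↓│↱ ↑│↓│ │
├─┐ │ │ │ │ ╵ ┌─┐ ╵ ┌─┘ │ │
│ │↓│↑│ │ │↳ ↑│ │↳ ↑│↓ ↲│ │
│ │ │ │ │ ├───┘ └───┤ ┌─┘ │
│ │↓│↑│ │ │         │↓│   │
│ │ ╵ │ │ │ ┌───┐ ╷ │ │ ╷ │
│ │↳ ↑│ │ │ │   │ │ │↓│ │ │
│ └───┴─┘ │ │ ╷ │ └─┤ │ │ │
│         │ │ │ │   │↓│ │ │
│ ╷ ╶─────┘ ╵ │ └─┐ ╵ └─┘ │
│ │           │   │  ↳ → B│
└─┴───────────┴───┴───────┘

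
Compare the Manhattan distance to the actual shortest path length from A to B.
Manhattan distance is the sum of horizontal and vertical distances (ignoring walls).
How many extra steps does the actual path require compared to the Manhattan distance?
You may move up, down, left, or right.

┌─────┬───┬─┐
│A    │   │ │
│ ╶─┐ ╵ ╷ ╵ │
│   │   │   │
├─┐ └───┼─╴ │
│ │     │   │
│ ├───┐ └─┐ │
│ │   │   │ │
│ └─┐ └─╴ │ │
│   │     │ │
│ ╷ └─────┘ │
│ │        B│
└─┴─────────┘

Manhattan distance: |5 - 0| + |5 - 0| = 10
Actual path length: 12
Extra steps: 12 - 10 = 2

Solution:

┌─────┬───┬─┐
│A → ↓│↱ ↓│ │
│ ╶─┐ ╵ ╷ ╵ │
│   │↳ ↑│↳ ↓│
├─┐ └───┼─╴ │
│ │     │  ↓│
│ ├───┐ └─┐ │
│ │   │   │↓│
│ └─┐ └─╴ │ │
│   │     │↓│
│ ╷ └─────┘ │
│ │        B│
└─┴─────────┘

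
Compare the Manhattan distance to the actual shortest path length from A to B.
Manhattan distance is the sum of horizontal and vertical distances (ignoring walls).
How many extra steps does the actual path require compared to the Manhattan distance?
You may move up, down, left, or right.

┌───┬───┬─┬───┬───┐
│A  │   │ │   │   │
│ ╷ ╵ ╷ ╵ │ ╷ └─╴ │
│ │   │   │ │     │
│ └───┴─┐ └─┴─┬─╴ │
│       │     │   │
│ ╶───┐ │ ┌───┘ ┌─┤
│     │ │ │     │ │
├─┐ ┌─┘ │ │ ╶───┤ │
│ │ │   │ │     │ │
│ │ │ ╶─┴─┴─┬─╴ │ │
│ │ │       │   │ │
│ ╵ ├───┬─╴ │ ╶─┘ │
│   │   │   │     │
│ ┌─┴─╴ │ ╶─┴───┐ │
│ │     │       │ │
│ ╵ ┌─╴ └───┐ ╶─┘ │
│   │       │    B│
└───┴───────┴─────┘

Manhattan distance: |8 - 0| + |8 - 0| = 16
Actual path length: 20
Extra steps: 20 - 16 = 4

Solution:

┌───┬───┬─┬───┬───┐
│A  │   │ │   │   │
│ ╷ ╵ ╷ ╵ │ ╷ └─╴ │
│↓│   │   │ │     │
│ └───┴─┐ └─┴─┬─╴ │
│↳ → → ↓│     │   │
│ ╶───┐ │ ┌───┘ ┌─┤
│     │↓│ │     │ │
├─┐ ┌─┘ │ │ ╶───┤ │
│ │ │↓ ↲│ │     │ │
│ │ │ ╶─┴─┴─┬─╴ │ │
│ │ │↳ → → ↓│   │ │
│ ╵ ├───┬─╴ │ ╶─┘ │
│   │   │↓ ↲│     │
│ ┌─┴─╴ │ ╶─┴───┐ │
│ │     │↳ → ↓  │ │
│ ╵ ┌─╴ └───┐ ╶─┘ │
│   │       │↳ → B│
└───┴───────┴─────┘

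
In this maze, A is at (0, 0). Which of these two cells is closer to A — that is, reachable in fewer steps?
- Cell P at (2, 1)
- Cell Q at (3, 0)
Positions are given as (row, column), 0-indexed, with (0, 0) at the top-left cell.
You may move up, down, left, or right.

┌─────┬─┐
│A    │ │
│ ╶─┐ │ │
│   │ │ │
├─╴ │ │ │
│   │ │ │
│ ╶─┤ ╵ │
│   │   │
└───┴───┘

Shortest path A → P at (2, 1): 3 steps
Shortest path A → Q at (3, 0): 5 steps

P is closer (3 steps vs 5 steps).

Path to P:

┌─────┬─┐
│A    │ │
│ ╶─┐ │ │
│↳ ↓│ │ │
├─╴ │ │ │
│  P│ │ │
│ ╶─┤ ╵ │
│   │   │
└───┴───┘

Path to Q:

┌─────┬─┐
│A    │ │
│ ╶─┐ │ │
│↳ ↓│ │ │
├─╴ │ │ │
│↓ ↲│ │ │
│ ╶─┤ ╵ │
│Q  │   │
└───┴───┘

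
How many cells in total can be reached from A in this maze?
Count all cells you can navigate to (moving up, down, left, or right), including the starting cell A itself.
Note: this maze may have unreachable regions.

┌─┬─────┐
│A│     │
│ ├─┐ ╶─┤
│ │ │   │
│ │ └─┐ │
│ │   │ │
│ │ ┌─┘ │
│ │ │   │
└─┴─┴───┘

Using BFS/flood-fill to find all reachable cells from A:
Maze size: 4 × 4 = 16 total cells
12 cell(s) are walled off and cannot be reached from A.
Reachable cells: 4

Reachable region (· marks reachable cells):

┌─┬─────┐
│A│     │
│ ├─┐ ╶─┤
│·│ │   │
│ │ └─┐ │
│·│   │ │
│ │ ┌─┘ │
│·│ │   │
└─┴─┴───┘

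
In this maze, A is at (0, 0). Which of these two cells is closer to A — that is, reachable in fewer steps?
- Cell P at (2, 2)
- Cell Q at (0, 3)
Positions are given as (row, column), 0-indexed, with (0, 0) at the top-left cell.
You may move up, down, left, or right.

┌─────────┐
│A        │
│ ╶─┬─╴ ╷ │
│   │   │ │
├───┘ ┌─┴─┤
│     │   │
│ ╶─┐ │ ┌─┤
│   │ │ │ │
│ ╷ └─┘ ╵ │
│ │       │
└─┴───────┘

Shortest path A → P at (2, 2): 6 steps
Shortest path A → Q at (0, 3): 3 steps

Q is closer (3 steps vs 6 steps).

Path to P:

┌─────────┐
│A → → ↓  │
│ ╶─┬─╴ ╷ │
│   │↓ ↲│ │
├───┘ ┌─┴─┤
│    P│   │
│ ╶─┐ │ ┌─┤
│   │ │ │ │
│ ╷ └─┘ ╵ │
│ │       │
└─┴───────┘

Path to Q:

┌─────────┐
│A → → Q  │
│ ╶─┬─╴ ╷ │
│   │   │ │
├───┘ ┌─┴─┤
│     │   │
│ ╶─┐ │ ┌─┤
│   │ │ │ │
│ ╷ └─┘ ╵ │
│ │       │
└─┴───────┘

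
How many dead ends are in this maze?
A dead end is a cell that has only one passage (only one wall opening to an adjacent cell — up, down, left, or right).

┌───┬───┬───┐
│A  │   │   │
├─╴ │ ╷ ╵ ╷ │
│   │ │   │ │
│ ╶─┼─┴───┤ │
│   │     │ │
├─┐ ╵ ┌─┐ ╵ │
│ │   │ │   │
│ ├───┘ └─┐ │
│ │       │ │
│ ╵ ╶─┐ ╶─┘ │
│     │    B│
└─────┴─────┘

Checking each cell for number of passages:

Dead ends found at positions:
  (0, 0)
  (1, 2)
  (3, 0)
  (3, 3)
  (4, 4)
  (5, 2)
Total dead ends: 6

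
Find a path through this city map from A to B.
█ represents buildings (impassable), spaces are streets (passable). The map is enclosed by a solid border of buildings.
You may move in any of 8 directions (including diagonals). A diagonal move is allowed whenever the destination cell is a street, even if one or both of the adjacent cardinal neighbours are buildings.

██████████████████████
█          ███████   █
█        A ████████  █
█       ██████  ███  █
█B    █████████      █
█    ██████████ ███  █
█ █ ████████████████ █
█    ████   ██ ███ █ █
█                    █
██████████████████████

Finding the shortest path from A to B:
Movement: 8-directional
Path length: 8 steps
Directions: left → left → left → left → left → left → down-left → down-left

Solution:

██████████████████████
█          ███████   █
█  ↙←←←←←A ████████  █
█ ↙     ██████  ███  █
█B    █████████      █
█    ██████████ ███  █
█ █ ████████████████ █
█    ████   ██ ███ █ █
█                    █
██████████████████████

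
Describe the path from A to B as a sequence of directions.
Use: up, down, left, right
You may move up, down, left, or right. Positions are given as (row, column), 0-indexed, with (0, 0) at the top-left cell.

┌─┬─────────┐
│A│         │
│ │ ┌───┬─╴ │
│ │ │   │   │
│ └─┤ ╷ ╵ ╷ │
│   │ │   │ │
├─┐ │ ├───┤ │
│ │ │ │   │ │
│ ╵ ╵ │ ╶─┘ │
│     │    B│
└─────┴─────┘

Finding the path and converting it to directions:
Path through cells: (0,0) → (1,0) → (2,0) → (2,1) → (3,1) → (4,1) → (4,2) → (3,2) → (2,2) → (1,2) → (1,3) → (2,3) → (2,4) → (1,4) → (1,5) → (2,5) → (3,5) → (4,5)
Directions: down, down, right, down, down, right, up, up, up, right, down, right, up, right, down, down, down

Solution:

┌─┬─────────┐
│A│         │
│ │ ┌───┬─╴ │
│↓│ │↱ ↓│↱ ↓│
│ └─┤ ╷ ╵ ╷ │
│↳ ↓│↑│↳ ↑│↓│
├─┐ │ ├───┤ │
│ │↓│↑│   │↓│
│ ╵ ╵ │ ╶─┘ │
│  ↳ ↑│    B│
└─────┴─────┘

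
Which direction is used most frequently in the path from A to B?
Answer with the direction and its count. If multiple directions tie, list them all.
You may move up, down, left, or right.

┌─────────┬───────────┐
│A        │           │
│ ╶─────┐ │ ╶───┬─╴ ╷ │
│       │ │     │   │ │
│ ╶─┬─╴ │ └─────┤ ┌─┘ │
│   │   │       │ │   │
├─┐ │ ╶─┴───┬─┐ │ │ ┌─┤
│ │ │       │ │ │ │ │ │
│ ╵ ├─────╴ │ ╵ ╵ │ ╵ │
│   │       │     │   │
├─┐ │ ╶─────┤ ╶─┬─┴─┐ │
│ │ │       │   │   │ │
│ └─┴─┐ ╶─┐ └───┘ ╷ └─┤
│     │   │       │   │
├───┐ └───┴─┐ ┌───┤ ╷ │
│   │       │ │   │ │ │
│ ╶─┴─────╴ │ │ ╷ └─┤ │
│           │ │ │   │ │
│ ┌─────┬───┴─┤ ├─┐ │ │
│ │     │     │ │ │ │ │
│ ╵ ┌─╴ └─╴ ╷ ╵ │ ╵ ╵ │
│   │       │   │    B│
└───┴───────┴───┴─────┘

Directions: down, right, right, right, down, left, down, right, right, right, down, left, left, left, down, right, right, right, down, right, right, right, up, right, down, right, down, down, down, down
Counts: {'down': 11, 'right': 14, 'left': 4, 'up': 1}
Most common: right (14 times)

Solution:

┌─────────┬───────────┐
│A        │           │
│ ╶─────┐ │ ╶───┬─╴ ╷ │
│↳ → → ↓│ │     │   │ │
│ ╶─┬─╴ │ └─────┤ ┌─┘ │
│   │↓ ↲│       │ │   │
├─┐ │ ╶─┴───┬─┐ │ │ ┌─┤
│ │ │↳ → → ↓│ │ │ │ │ │
│ ╵ ├─────╴ │ ╵ ╵ │ ╵ │
│   │↓ ← ← ↲│     │   │
├─┐ │ ╶─────┤ ╶─┬─┴─┐ │
│ │ │↳ → → ↓│   │↱ ↓│ │
│ └─┴─┐ ╶─┐ └───┘ ╷ └─┤
│     │   │↳ → → ↑│↳ ↓│
├───┐ └───┴─┐ ┌───┤ ╷ │
│   │       │ │   │ │↓│
│ ╶─┴─────╴ │ │ ╷ └─┤ │
│           │ │ │   │↓│
│ ┌─────┬───┴─┤ ├─┐ │ │
│ │     │     │ │ │ │↓│
│ ╵ ┌─╴ └─╴ ╷ ╵ │ ╵ ╵ │
│   │       │   │    B│
└───┴───────┴───┴─────┘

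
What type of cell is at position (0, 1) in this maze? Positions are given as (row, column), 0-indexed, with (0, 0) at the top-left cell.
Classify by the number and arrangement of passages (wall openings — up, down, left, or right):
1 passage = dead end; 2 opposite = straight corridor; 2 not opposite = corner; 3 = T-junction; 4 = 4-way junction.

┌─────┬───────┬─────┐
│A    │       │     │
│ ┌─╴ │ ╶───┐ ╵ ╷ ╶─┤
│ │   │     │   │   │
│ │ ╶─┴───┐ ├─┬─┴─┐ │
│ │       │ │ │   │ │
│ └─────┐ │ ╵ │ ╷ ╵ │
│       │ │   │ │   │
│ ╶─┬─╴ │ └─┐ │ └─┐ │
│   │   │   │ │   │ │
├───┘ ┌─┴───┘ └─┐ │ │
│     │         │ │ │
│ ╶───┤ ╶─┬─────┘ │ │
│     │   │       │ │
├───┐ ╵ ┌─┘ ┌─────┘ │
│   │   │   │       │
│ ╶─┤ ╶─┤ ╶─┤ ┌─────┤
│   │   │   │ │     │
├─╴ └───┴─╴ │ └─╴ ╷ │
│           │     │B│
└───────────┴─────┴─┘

Checking cell at (0, 1):
Number of passages: 2
Cell type: straight corridor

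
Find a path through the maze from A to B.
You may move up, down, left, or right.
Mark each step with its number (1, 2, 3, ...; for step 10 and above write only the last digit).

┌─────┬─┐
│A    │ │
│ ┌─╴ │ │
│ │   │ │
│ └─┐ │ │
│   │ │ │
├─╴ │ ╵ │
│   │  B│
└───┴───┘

Finding the shortest path through the maze:
Path length: 6 steps
Directions: right → right → down → down → down → right

Solution:

┌─────┬─┐
│A 1 2│ │
│ ┌─╴ │ │
│ │  3│ │
│ └─┐ │ │
│   │4│ │
├─╴ │ ╵ │
│   │5 B│
└───┴───┘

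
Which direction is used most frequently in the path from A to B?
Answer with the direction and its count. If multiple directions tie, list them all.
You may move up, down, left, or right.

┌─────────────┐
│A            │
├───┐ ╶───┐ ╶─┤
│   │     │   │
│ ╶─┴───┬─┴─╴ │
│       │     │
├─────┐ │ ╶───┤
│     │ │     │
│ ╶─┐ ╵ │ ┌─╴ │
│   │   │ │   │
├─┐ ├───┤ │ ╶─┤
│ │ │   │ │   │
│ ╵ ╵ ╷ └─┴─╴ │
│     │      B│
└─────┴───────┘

Directions: right, right, right, right, right, down, right, down, left, left, down, right, right, down, left, down, right, down
Counts: {'right': 9, 'down': 6, 'left': 3}
Most common: right (9 times)

Solution:

┌─────────────┐
│A → → → → ↓  │
├───┐ ╶───┐ ╶─┤
│   │     │↳ ↓│
│ ╶─┴───┬─┴─╴ │
│       │↓ ← ↲│
├─────┐ │ ╶───┤
│     │ │↳ → ↓│
│ ╶─┐ ╵ │ ┌─╴ │
│   │   │ │↓ ↲│
├─┐ ├───┤ │ ╶─┤
│ │ │   │ │↳ ↓│
│ ╵ ╵ ╷ └─┴─╴ │
│     │      B│
└─────┴───────┘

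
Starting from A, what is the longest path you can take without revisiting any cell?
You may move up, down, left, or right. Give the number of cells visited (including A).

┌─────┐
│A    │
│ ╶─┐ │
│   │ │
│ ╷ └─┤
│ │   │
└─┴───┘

Finding longest simple path using DFS:
Start: (0, 0)
Longest path visits 5 cells
Path: A → down → right → down → right

Solution:

┌─────┐
│A    │
│ ╶─┐ │
│↳ ↓│ │
│ ╷ └─┤
│ │↳ B│
└─┴───┘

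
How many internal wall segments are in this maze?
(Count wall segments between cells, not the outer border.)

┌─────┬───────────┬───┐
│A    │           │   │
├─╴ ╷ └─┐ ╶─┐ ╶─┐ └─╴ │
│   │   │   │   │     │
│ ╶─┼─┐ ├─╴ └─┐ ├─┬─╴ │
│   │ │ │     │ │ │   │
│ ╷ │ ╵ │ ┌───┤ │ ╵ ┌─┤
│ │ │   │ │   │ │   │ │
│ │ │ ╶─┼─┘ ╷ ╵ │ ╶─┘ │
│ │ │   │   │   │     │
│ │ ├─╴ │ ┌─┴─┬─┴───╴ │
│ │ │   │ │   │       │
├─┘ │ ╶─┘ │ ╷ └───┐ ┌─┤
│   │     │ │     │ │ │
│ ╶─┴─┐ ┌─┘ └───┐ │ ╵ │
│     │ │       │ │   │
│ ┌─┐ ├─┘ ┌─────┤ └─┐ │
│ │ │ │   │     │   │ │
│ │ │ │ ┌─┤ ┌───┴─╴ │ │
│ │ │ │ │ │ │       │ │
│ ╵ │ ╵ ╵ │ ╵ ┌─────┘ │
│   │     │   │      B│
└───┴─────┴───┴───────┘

Counting internal wall segments:
Total internal walls: 100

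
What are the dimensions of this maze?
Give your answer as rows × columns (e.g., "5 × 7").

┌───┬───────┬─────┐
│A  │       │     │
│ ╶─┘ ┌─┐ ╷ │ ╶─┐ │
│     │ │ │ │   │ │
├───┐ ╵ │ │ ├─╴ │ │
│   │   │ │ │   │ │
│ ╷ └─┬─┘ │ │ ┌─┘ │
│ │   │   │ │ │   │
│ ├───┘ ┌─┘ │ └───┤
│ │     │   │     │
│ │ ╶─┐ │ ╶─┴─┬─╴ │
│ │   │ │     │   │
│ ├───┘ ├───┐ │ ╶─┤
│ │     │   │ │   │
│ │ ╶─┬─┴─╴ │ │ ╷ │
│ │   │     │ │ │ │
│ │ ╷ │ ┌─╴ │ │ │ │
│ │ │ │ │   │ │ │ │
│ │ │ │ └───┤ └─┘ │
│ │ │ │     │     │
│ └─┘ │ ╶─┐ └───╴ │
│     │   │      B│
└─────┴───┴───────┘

Counting the maze dimensions:
Rows (vertical): 11
Columns (horizontal): 9
Dimensions: 11 × 9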